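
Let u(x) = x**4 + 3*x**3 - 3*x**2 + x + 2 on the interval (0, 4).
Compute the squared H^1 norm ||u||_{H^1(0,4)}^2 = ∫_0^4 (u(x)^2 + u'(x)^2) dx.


||u||_{H^1}^2 = 52443164/315

The H^1 norm (squared) on an interval (0, L) is
  ||u||_{H^1}^2 = ∫_0^L u(x)^2 dx + ∫_0^L u'(x)^2 dx.
Compute u'(x) = 4*x**3 + 9*x**2 - 6*x + 1.
Then u(x)^2 = x**8 + 6*x**7 + 3*x**6 - 16*x**5 + 19*x**4 + 6*x**3 - 11*x**2 + 4*x + 4 and u'(x)^2 = 16*x**6 + 72*x**5 + 33*x**4 - 100*x**3 + 54*x**2 - 12*x + 1.
Integrate each monomial from 0 to 4 using ∫_0^4 c·x^n dx = c·4^(n+1)/(n+1):
  ∫_0^4 u(x)^2 dx = ∫_0^4 (x^8 + 6*x^7 + 3*x^6 - 16*x^5 + 19*x^4 + 6*x^3 - 11*x^2 + 4*x + 4) dx. Term by term:
    ∫_0^4 x^8 dx = 262144/9;  ∫_0^4 6*x^7 dx = 49152;  ∫_0^4 3*x^6 dx = 49152/7;
    ∫_0^4 -16*x^5 dx = -32768/3;  ∫_0^4 19*x^4 dx = 19456/5;  ∫_0^4 6*x^3 dx = 384;
    ∫_0^4 -11*x^2 dx = -704/3;  ∫_0^4 4*x dx = 32;  ∫_0^4 4 dx = 16.
  Sum: 262144/9 + 49152 + 49152/7 − 32768/3 + 19456/5 + 384 − 704/3 + 32 + 16 = 24717008/315.
  ∫_0^4 u'(x)^2 dx = ∫_0^4 (16*x^6 + 72*x^5 + 33*x^4 - 100*x^3 + 54*x^2 - 12*x + 1) dx. Term by term:
    ∫_0^4 16*x^6 dx = 262144/7;  ∫_0^4 72*x^5 dx = 49152;  ∫_0^4 33*x^4 dx = 33792/5;
    ∫_0^4 -100*x^3 dx = -6400;  ∫_0^4 54*x^2 dx = 1152;  ∫_0^4 -12*x dx = -96;
    ∫_0^4 1 dx = 4.
  Sum: 262144/7 + 49152 + 33792/5 − 6400 + 1152 − 96 + 4 = 3080684/35.
Adding: ||u||_{H^1}^2 = 24717008/315 + 3080684/35 = 52443164/315.


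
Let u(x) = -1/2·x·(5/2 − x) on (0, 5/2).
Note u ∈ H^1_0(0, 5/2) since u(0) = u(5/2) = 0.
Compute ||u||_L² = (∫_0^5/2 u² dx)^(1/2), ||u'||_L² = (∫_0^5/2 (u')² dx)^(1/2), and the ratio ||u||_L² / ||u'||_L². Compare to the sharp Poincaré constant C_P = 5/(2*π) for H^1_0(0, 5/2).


||u||_L² / ||u'||_L² = sqrt(10)/4 < C_P = 5/(2*π).

u(x) = -1/2·x·(5/2 − x), so u'(x) = x - 5/4.
u(x) = -1/2·x·(5/2 − x) vanishes at x = 0 and x = 5/2, so u ∈ H^1_0(0, 5/2). Differentiate via the product rule and integrate the resulting polynomials term by term.
  ∫_0^5/2 u² dx = ∫_0^5/2 (x^4/4 - 5*x^3/4 + 25*x^2/16) dx. Term by term:
    ∫_0^5/2 x^4/4 dx = 625/128;  ∫_0^5/2 -5*x^3/4 dx = -3125/256;  ∫_0^5/2 25*x^2/16 dx = 3125/384.
  Sum: 625/128 − 3125/256 + 3125/384 = 625/768.
  ∫_0^5/2 (u')² dx = ∫_0^5/2 (x^2 - 5*x/2 + 25/16) dx. Term by term:
    ∫_0^5/2 x^2 dx = 125/24;  ∫_0^5/2 -5*x/2 dx = -125/16;  ∫_0^5/2 25/16 dx = 125/32.
  Sum: 125/24 − 125/16 + 125/32 = 125/96.
∫_0^5/2 u² dx = 625/768, so ||u||_L² = 25*sqrt(3)/48.
∫_0^5/2 (u')² dx = 125/96, so ||u'||_L² = 5*sqrt(30)/24.
Ratio ||u||_L² / ||u'||_L² = sqrt(10)/4.
Sharp Poincaré constant on H^1_0(0, 5/2) is C_P = L/π = 5/(2*π), achieved by sin(2*π/5·x).
A polynomial bump cannot attain the sharp Poincaré constant (only the first sine eigenfunction does), so the ratio is strictly less than C_P, consistent with ||u||_L² ≤ C_P ||u'||_L².


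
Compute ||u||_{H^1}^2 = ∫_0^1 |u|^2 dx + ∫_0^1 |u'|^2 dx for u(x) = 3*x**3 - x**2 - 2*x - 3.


||u||_{H^1}^2 = 733/42

The H^1 norm (squared) on an interval (0, L) is
  ||u||_{H^1}^2 = ∫_0^L u(x)^2 dx + ∫_0^L u'(x)^2 dx.
Compute u'(x) = 9*x**2 - 2*x - 2.
Then u(x)^2 = 9*x**6 - 6*x**5 - 11*x**4 - 14*x**3 + 10*x**2 + 12*x + 9 and u'(x)^2 = 81*x**4 - 36*x**3 - 32*x**2 + 8*x + 4.
Integrate each monomial from 0 to 1 using ∫_0^1 c·x^n dx = c·1^(n+1)/(n+1):
  ∫_0^1 u(x)^2 dx = ∫_0^1 (9*x^6 - 6*x^5 - 11*x^4 - 14*x^3 + 10*x^2 + 12*x + 9) dx. Term by term:
    ∫_0^1 9*x^6 dx = 9/7;  ∫_0^1 -6*x^5 dx = -1;  ∫_0^1 -11*x^4 dx = -11/5;
    ∫_0^1 -14*x^3 dx = -7/2;  ∫_0^1 10*x^2 dx = 10/3;  ∫_0^1 12*x dx = 6;
    ∫_0^1 9 dx = 9.
  Sum: 9/7 − 1 − 11/5 − 7/2 + 10/3 + 6 + 9 = 2713/210.
  ∫_0^1 u'(x)^2 dx = ∫_0^1 (81*x^4 - 36*x^3 - 32*x^2 + 8*x + 4) dx. Term by term:
    ∫_0^1 81*x^4 dx = 81/5;  ∫_0^1 -36*x^3 dx = -9;  ∫_0^1 -32*x^2 dx = -32/3;
    ∫_0^1 8*x dx = 4;  ∫_0^1 4 dx = 4.
  Sum: 81/5 − 9 − 32/3 + 4 + 4 = 68/15.
Adding: ||u||_{H^1}^2 = 2713/210 + 68/15 = 733/42.


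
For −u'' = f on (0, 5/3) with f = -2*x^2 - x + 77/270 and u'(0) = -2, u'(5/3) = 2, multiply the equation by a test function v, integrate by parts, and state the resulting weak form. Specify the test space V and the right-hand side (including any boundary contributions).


V = H^1(0, 5/3) (v unrestricted at boundary; u is determined up to an additive constant); weak form: ∫_0^5/3 u'v' dx = ∫_0^5/3 (-2*x^2 - x + 77/270) v dx + 2·v(5/3) + 2·v(0) for all v ∈ V.

Multiply both sides by a test function v and integrate from 0 to 5/3:
  ∫_0^5/3 −u''(x) v(x) dx = ∫_0^5/3 f(x) v(x) dx.
Integrate the LHS by parts once:
  ∫_0^5/3 −u'' v dx = −[u'(x) v(x)]_0^5/3 + ∫_0^5/3 u'(x) v'(x) dx.
Thus ∫_0^5/3 u'(x) v'(x) dx = ∫_0^5/3 f(x) v(x) dx + [u'(x) v(x)]_0^5/3.
Choose V so that boundary terms are either known or forced to vanish.
u has inhomogeneous Neumann u'(0) = -2, u'(5/3) = 2. [u' v]_0^5/3 = (2)·v(5/3) − (-2)·v(0) = 2·v(5/3) + 2·v(0). Take V = H^1(0, 5/3); boundary term becomes part of RHS.
Weak formulation: find u (satisfying any essential BC) such that ∫_0^5/3 u'(x) v'(x) dx = ∫_0^5/3 f v dx + 2·v(5/3) + 2·v(0) for all v ∈ V (Neumann data are natural BCs: they enter the RHS as boundary terms).
Substituting f(x) = -2*x^2 - x + 77/270, the right-hand side is ∫_0^5/3 (-2*x^2 - x + 77/270) v dx + 2·v(5/3) + 2·v(0).
Compatibility check (pure Neumann): taking v ≡ 1 ∈ V gives 0 = ∫_0^5/3 f dx + (2) − (-2), i.e. ∫_0^5/3 f dx must equal u'(0) − u'(5/3) = -4. Indeed ∫_0^5/3 (-2*x^2 - x + 77/270) dx = -4, so the data are compatible. The solution is then unique only up to an additive constant (fix it e.g. by requiring ∫_0^5/3 u dx = 0).


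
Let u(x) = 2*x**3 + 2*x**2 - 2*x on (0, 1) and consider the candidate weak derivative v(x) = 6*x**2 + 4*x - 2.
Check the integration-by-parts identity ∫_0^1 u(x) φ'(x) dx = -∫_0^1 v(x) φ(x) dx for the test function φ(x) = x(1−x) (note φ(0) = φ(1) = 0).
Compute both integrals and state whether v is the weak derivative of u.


LHS = -3/10, RHS = -3/10. Yes, v = u' weakly.

u(x) = 2*x**3 + 2*x**2 - 2*x, classical derivative u'(x) = 6*x**2 + 4*x - 2.
φ(x) = x(1−x), so φ'(x) = 1 - 2*x.
Note φ(0) = φ(1) = 0, so the boundary term u·φ vanishes.
LHS = ∫_0^1 u(x) φ'(x) dx = ∫_0^1 (-4*x^4 - 2*x^3 + 6*x^2 - 2*x) dx. Term by term:
  ∫_0^1 -4*x^4 dx = -4/5;  ∫_0^1 -2*x^3 dx = -1/2;  ∫_0^1 6*x^2 dx = 2;
  ∫_0^1 -2*x dx = -1.
Sum: -4/5 − 1/2 + 2 − 1 = -3/10.
So LHS = -3/10.
∫_0^1 v(x) φ(x) dx = ∫_0^1 (-6*x^4 + 2*x^3 + 6*x^2 - 2*x) dx. Term by term:
  ∫_0^1 -6*x^4 dx = -6/5;  ∫_0^1 2*x^3 dx = 1/2;  ∫_0^1 6*x^2 dx = 2;
  ∫_0^1 -2*x dx = -1.
Sum: -6/5 + 1/2 + 2 − 1 = 3/10.
So RHS = -∫_0^1 v(x) φ(x) dx = -3/10.
LHS = RHS, so the identity holds for this test φ.
Moreover u is smooth here and v(x) = u'(x) = 6*x**2 + 4*x - 2 pointwise, so the identity holds for every test function. Hence v is the weak derivative of u.


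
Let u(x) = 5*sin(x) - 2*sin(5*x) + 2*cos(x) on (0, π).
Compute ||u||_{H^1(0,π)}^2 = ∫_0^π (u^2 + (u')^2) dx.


||u||_{H^1(0,π)}^2 = 81*π

u'(x) = -2*sin(x) + 5*cos(x) - 10*cos(5*x).
Expand u² and (u')² and integrate term by term on (0, π), using: for integers n ≥ 1, ∫_0^π sin²(nx) dx = ∫_0^π cos²(nx) dx = π/2; for n ≠ n', ∫_0^π sin(nx)sin(n'x) dx = ∫_0^π cos(nx)cos(n'x) dx = 0; and by product-to-sum, ∫_0^π sin(nx)cos(n'x) dx = ½∫_0^π [sin((n+n')x) + sin((n−n')x)] dx, which is 0 when n+n' is even and 2n/(n²−n'²) when n+n' is odd (it need not vanish on (0, π)).
  u² squared terms: (-2)²·∫sin(5x)² dx = 4·π/2 = 2*π;  (2)²·∫cos(x)² dx = 4·π/2 = 2*π;  (5)²·∫sin(x)² dx = 25·π/2 = 25*π/2.
  u² cross terms: 2·(-2)·(2)·∫sin(5x)·cos(x) dx = -8·(0) = 0;  2·(-2)·(5)·∫sin(5x)·sin(x) dx = -20·(0) = 0;  2·(2)·(5)·∫cos(x)·sin(x) dx = 20·(0) = 0.
  So ∫_0^π u² dx = 2*π + 2*π + 25*π/2 + 0 + 0 + 0 = 33*π/2.
  (u')² squared terms: (-10)²·∫cos(5x)² dx = 100·π/2 = 50*π;  (-2)²·∫sin(x)² dx = 4·π/2 = 2*π;  (5)²·∫cos(x)² dx = 25·π/2 = 25*π/2.
  (u')² cross terms: 2·(-10)·(-2)·∫cos(5x)·sin(x) dx = 40·(0) = 0;  2·(-10)·(5)·∫cos(5x)·cos(x) dx = -100·(0) = 0;  2·(-2)·(5)·∫sin(x)·cos(x) dx = -20·(0) = 0.
  So ∫_0^π (u')² dx = 50*π + 2*π + 25*π/2 + 0 + 0 + 0 = 129*π/2.
||u||_{H^1}^2 = (33*π/2) + (129*π/2) = 81*π.


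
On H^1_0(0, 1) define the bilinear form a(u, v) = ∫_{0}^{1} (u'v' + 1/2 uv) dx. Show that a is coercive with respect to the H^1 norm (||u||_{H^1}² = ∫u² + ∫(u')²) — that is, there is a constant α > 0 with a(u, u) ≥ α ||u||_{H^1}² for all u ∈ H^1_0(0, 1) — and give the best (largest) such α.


α = (1/2 + π^2)/(1 + π^2)

Coercivity of a(·,·) on H^1_0(0, 1) means a(u, u) ≥ α ||u||_{H^1}² for every u ∈ H^1_0.
The interval has length L = 1, and Poincaré/coercivity depend only on L. Here a(u, u) = ∫(u')² + (1/2)·∫u².
Here 0 < c = 1/2 < 1. The condition a(u,u) ≥ α||u||_{H^1}² reads (1−α)∫(u')² ≥ (α−c)∫u². Any admissible α is ≤ 1 (rapidly oscillating u have ∫u²/∫(u')² → 0), and α = 1 would force 0 ≥ (1−c)∫u², impossible since c < 1; so 1−α > 0. By the sharp Poincaré inequality on H^1_0 of an interval of length L, ∫(u')² ≥ (π/L)²∫u² with equality for the first sine mode sin(π(x−x₀)/L) (x₀ the left endpoint), so the inequality holds for all u iff (1−α)(π/L)² ≥ α − c, i.e. α ≤ ((π/L)² + c)/((π/L)² + 1) = (1 + c(L/π)²)/(1 + (L/π)²). With (π/L)² = π^2 and c = 1/2, the largest admissible constant is α = ((π/L)² + c)/((π/L)² + 1).
Simplifying, α = (1/2 + π^2)/(1 + π^2).


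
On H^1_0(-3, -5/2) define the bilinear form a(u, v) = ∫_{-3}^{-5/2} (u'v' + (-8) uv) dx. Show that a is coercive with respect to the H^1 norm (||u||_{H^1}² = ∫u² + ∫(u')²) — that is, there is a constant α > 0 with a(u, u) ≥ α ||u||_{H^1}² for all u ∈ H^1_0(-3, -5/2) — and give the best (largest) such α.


α = 4*(-2 + π^2)/(1 + 4*π^2)

Coercivity of a(·,·) on H^1_0(-3, -5/2) means a(u, u) ≥ α ||u||_{H^1}² for every u ∈ H^1_0.
The interval has length L = 1/2, and Poincaré/coercivity depend only on L. Here a(u, u) = ∫(u')² + (-8)·∫u².
Here c = -8 < 0 with |c| < (π/L)² = 4*π^2, so coercivity still holds. The condition a(u,u) ≥ α||u||_{H^1}² reads (1−α)∫(u')² ≥ (α−c)∫u². Any admissible α is ≤ 1 (rapidly oscillating u have ∫u²/∫(u')² → 0), and α = 1 would force 0 ≥ (1−c)∫u², impossible since c < 1; so 1−α > 0. By the sharp Poincaré inequality on H^1_0 of an interval of length L, ∫(u')² ≥ (π/L)²∫u² with equality for the first sine mode sin(π(x−x₀)/L) (x₀ the left endpoint), so the inequality holds for all u iff (1−α)(π/L)² ≥ α − c, i.e. α ≤ ((π/L)² + c)/((π/L)² + 1) = (1 + c(L/π)²)/(1 + (L/π)²). (Direct route, valid since c ≤ 0: Poincaré gives c∫u² ≥ c(L/π)²∫(u')², so a(u,u) ≥ (1 + c(L/π)²)∫(u')², while ||u||_{H^1}² ≤ (1 + (L/π)²)∫(u')²; dividing yields the same α.) With (π/L)² = 4*π^2 and c = -8, the largest admissible constant is α = ((π/L)² + c)/((π/L)² + 1).
Simplifying, α = 4*(-2 + π^2)/(1 + 4*π^2).


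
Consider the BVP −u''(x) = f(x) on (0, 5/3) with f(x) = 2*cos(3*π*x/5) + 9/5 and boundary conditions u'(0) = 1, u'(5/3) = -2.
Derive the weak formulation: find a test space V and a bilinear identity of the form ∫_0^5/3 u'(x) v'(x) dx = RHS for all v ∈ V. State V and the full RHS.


V = H^1(0, 5/3) (v unrestricted at boundary; u is determined up to an additive constant); weak form: ∫_0^5/3 u'v' dx = ∫_0^5/3 (2*cos(3*π*x/5) + 9/5) v dx − 2·v(5/3) − v(0) for all v ∈ V.

Multiply both sides by a test function v and integrate from 0 to 5/3:
  ∫_0^5/3 −u''(x) v(x) dx = ∫_0^5/3 f(x) v(x) dx.
Integrate the LHS by parts once:
  ∫_0^5/3 −u'' v dx = −[u'(x) v(x)]_0^5/3 + ∫_0^5/3 u'(x) v'(x) dx.
Thus ∫_0^5/3 u'(x) v'(x) dx = ∫_0^5/3 f(x) v(x) dx + [u'(x) v(x)]_0^5/3.
Choose V so that boundary terms are either known or forced to vanish.
u has inhomogeneous Neumann u'(0) = 1, u'(5/3) = -2. [u' v]_0^5/3 = (-2)·v(5/3) − (1)·v(0) = − 2·v(5/3) − v(0). Take V = H^1(0, 5/3); boundary term becomes part of RHS.
Weak formulation: find u (satisfying any essential BC) such that ∫_0^5/3 u'(x) v'(x) dx = ∫_0^5/3 f v dx − 2·v(5/3) − v(0) for all v ∈ V (Neumann data are natural BCs: they enter the RHS as boundary terms).
Substituting f(x) = 2*cos(3*π*x/5) + 9/5, the right-hand side is ∫_0^5/3 (2*cos(3*π*x/5) + 9/5) v dx − 2·v(5/3) − v(0).
Compatibility check (pure Neumann): taking v ≡ 1 ∈ V gives 0 = ∫_0^5/3 f dx + (-2) − (1), i.e. ∫_0^5/3 f dx must equal u'(0) − u'(5/3) = 3. Indeed ∫_0^5/3 (2*cos(3*π*x/5) + 9/5) dx = 3, so the data are compatible. The solution is then unique only up to an additive constant (fix it e.g. by requiring ∫_0^5/3 u dx = 0).


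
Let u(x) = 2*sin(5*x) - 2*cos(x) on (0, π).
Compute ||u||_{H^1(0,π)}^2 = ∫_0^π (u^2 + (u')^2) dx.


||u||_{H^1(0,π)}^2 = 56*π

u'(x) = 2*sin(x) + 10*cos(5*x).
Expand u² and (u')² and integrate term by term on (0, π), using: for integers n ≥ 1, ∫_0^π sin²(nx) dx = ∫_0^π cos²(nx) dx = π/2; for n ≠ n', ∫_0^π sin(nx)sin(n'x) dx = ∫_0^π cos(nx)cos(n'x) dx = 0; and by product-to-sum, ∫_0^π sin(nx)cos(n'x) dx = ½∫_0^π [sin((n+n')x) + sin((n−n')x)] dx, which is 0 when n+n' is even and 2n/(n²−n'²) when n+n' is odd (it need not vanish on (0, π)).
  u² squared terms: (-2)²·∫cos(x)² dx = 4·π/2 = 2*π;  (2)²·∫sin(5x)² dx = 4·π/2 = 2*π.
  u² cross terms: 2·(-2)·(2)·∫cos(x)·sin(5x) dx = -8·(0) = 0.
  So ∫_0^π u² dx = 2*π + 2*π + 0 = 4*π.
  (u')² squared terms: (2)²·∫sin(x)² dx = 4·π/2 = 2*π;  (10)²·∫cos(5x)² dx = 100·π/2 = 50*π.
  (u')² cross terms: 2·(2)·(10)·∫sin(x)·cos(5x) dx = 40·(0) = 0.
  So ∫_0^π (u')² dx = 2*π + 50*π + 0 = 52*π.
||u||_{H^1}^2 = (4*π) + (52*π) = 56*π.


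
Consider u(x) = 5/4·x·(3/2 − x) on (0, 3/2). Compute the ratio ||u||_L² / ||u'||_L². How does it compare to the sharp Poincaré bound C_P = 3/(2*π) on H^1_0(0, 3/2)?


||u||_L² / ||u'||_L² = 3*sqrt(10)/20 < C_P = 3/(2*π).

u(x) = 5/4·x·(3/2 − x), so u'(x) = 15/8 - 5*x/2.
u(x) = 5/4·x·(3/2 − x) vanishes at x = 0 and x = 3/2, so u ∈ H^1_0(0, 3/2). Differentiate via the product rule and integrate the resulting polynomials term by term.
  ∫_0^3/2 u² dx = ∫_0^3/2 (25*x^4/16 - 75*x^3/16 + 225*x^2/64) dx. Term by term:
    ∫_0^3/2 25*x^4/16 dx = 1215/512;  ∫_0^3/2 -75*x^3/16 dx = -6075/1024;  ∫_0^3/2 225*x^2/64 dx = 2025/512.
  Sum: 1215/512 − 6075/1024 + 2025/512 = 405/1024.
  ∫_0^3/2 (u')² dx = ∫_0^3/2 (25*x^2/4 - 75*x/8 + 225/64) dx. Term by term:
    ∫_0^3/2 25*x^2/4 dx = 225/32;  ∫_0^3/2 -75*x/8 dx = -675/64;  ∫_0^3/2 225/64 dx = 675/128.
  Sum: 225/32 − 675/64 + 675/128 = 225/128.
∫_0^3/2 u² dx = 405/1024, so ||u||_L² = 9*sqrt(5)/32.
∫_0^3/2 (u')² dx = 225/128, so ||u'||_L² = 15*sqrt(2)/16.
Ratio ||u||_L² / ||u'||_L² = 3*sqrt(10)/20.
Sharp Poincaré constant on H^1_0(0, 3/2) is C_P = L/π = 3/(2*π), achieved by sin(2*π/3·x).
A polynomial bump cannot attain the sharp Poincaré constant (only the first sine eigenfunction does), so the ratio is strictly less than C_P, consistent with ||u||_L² ≤ C_P ||u'||_L².


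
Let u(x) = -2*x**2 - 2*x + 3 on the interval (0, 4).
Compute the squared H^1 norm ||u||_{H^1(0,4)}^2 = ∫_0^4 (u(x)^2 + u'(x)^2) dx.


||u||_{H^1}^2 = 23788/15

The H^1 norm (squared) on an interval (0, L) is
  ||u||_{H^1}^2 = ∫_0^L u(x)^2 dx + ∫_0^L u'(x)^2 dx.
Compute u'(x) = -4*x - 2.
Then u(x)^2 = 4*x**4 + 8*x**3 - 8*x**2 - 12*x + 9 and u'(x)^2 = 16*x**2 + 16*x + 4.
Integrate each monomial from 0 to 4 using ∫_0^4 c·x^n dx = c·4^(n+1)/(n+1):
  ∫_0^4 u(x)^2 dx = ∫_0^4 (4*x^4 + 8*x^3 - 8*x^2 - 12*x + 9) dx. Term by term:
    ∫_0^4 4*x^4 dx = 4096/5;  ∫_0^4 8*x^3 dx = 512;  ∫_0^4 -8*x^2 dx = -512/3;
    ∫_0^4 -12*x dx = -96;  ∫_0^4 9 dx = 36.
  Sum: 4096/5 + 512 − 512/3 − 96 + 36 = 16508/15.
  ∫_0^4 u'(x)^2 dx = ∫_0^4 (16*x^2 + 16*x + 4) dx. Term by term:
    ∫_0^4 16*x^2 dx = 1024/3;  ∫_0^4 16*x dx = 128;  ∫_0^4 4 dx = 16.
  Sum: 1024/3 + 128 + 16 = 1456/3.
Adding: ||u||_{H^1}^2 = 16508/15 + 1456/3 = 23788/15.


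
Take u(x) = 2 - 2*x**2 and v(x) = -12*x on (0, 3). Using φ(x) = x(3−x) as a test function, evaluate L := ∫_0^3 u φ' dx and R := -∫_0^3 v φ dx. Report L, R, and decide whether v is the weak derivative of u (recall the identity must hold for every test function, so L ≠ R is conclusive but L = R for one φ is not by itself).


LHS = 27, RHS = 81. No, v is not the weak derivative of u.

u(x) = 2 - 2*x**2, classical derivative u'(x) = -4*x.
φ(x) = x(3−x), so φ'(x) = 3 - 2*x.
Note φ(0) = φ(3) = 0, so the boundary term u·φ vanishes.
LHS = ∫_0^3 u(x) φ'(x) dx = ∫_0^3 (4*x^3 - 6*x^2 - 4*x + 6) dx. Term by term:
  ∫_0^3 4*x^3 dx = 81;  ∫_0^3 -6*x^2 dx = -54;  ∫_0^3 -4*x dx = -18;
  ∫_0^3 6 dx = 18.
Sum: 81 − 54 − 18 + 18 = 27.
So LHS = 27.
∫_0^3 v(x) φ(x) dx = ∫_0^3 (12*x^3 - 36*x^2) dx. Term by term:
  ∫_0^3 12*x^3 dx = 243;  ∫_0^3 -36*x^2 dx = -324.
Sum: 243 − 324 = -81.
So RHS = -∫_0^3 v(x) φ(x) dx = 81.
LHS − RHS = -54 ≠ 0, so the identity fails.
(For a valid weak derivative the identity must hold for EVERY test function, in particular this one. The failure shows v is NOT the weak derivative of u.)
Correct weak derivative would be u'(x) = -4*x.


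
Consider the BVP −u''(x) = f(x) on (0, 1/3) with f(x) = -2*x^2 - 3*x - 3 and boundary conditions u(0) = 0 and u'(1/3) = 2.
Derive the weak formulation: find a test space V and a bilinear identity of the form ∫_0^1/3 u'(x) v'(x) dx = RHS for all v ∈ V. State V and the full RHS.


V = {v ∈ H^1(0, 1/3) : v(0) = 0} (test functions vanish at x = 0 where u is specified); weak form: ∫_0^1/3 u'v' dx = ∫_0^1/3 (-2*x^2 - 3*x - 3) v dx + 2·v(1/3) for all v ∈ V.

Multiply both sides by a test function v and integrate from 0 to 1/3:
  ∫_0^1/3 −u''(x) v(x) dx = ∫_0^1/3 f(x) v(x) dx.
Integrate the LHS by parts once:
  ∫_0^1/3 −u'' v dx = −[u'(x) v(x)]_0^1/3 + ∫_0^1/3 u'(x) v'(x) dx.
Thus ∫_0^1/3 u'(x) v'(x) dx = ∫_0^1/3 f(x) v(x) dx + [u'(x) v(x)]_0^1/3.
Choose V so that boundary terms are either known or forced to vanish.
Mixed BC: u(0) = 0 (Dirichlet) and u'(1/3) = 2 (Neumann). Define V = {v ∈ H^1(0, 1/3) : v(0) = 0}. Then [u' v]_0^1/3 = u'(1/3)·v(1/3) − u'(0)·0 = 2·v(1/3).
Weak formulation: find u (satisfying any essential BC) such that ∫_0^1/3 u'(x) v'(x) dx = ∫_0^1/3 f v dx + 2·v(1/3) for all v ∈ V (Dirichlet at 0 absorbed into V; Neumann datum at x = 1/3 contributes the boundary term).
Substituting f(x) = -2*x^2 - 3*x - 3, the right-hand side is ∫_0^1/3 (-2*x^2 - 3*x - 3) v dx + 2·v(1/3).


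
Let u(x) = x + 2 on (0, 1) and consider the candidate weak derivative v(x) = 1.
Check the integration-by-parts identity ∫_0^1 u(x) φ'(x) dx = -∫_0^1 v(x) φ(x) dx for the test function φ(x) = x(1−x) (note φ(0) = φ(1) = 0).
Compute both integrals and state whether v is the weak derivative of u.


LHS = -1/6, RHS = -1/6. Yes, v = u' weakly.

u(x) = x + 2, classical derivative u'(x) = 1.
φ(x) = x(1−x), so φ'(x) = 1 - 2*x.
Note φ(0) = φ(1) = 0, so the boundary term u·φ vanishes.
LHS = ∫_0^1 u(x) φ'(x) dx = ∫_0^1 (-2*x^2 - 3*x + 2) dx. Term by term:
  ∫_0^1 -2*x^2 dx = -2/3;  ∫_0^1 -3*x dx = -3/2;  ∫_0^1 2 dx = 2.
Sum: -2/3 − 3/2 + 2 = -1/6.
So LHS = -1/6.
∫_0^1 v(x) φ(x) dx = ∫_0^1 (-x^2 + x) dx. Term by term:
  ∫_0^1 -x^2 dx = -1/3;  ∫_0^1 x dx = 1/2.
Sum: -1/3 + 1/2 = 1/6.
So RHS = -∫_0^1 v(x) φ(x) dx = -1/6.
LHS = RHS, so the identity holds for this test φ.
Moreover u is smooth here and v(x) = u'(x) = 1 pointwise, so the identity holds for every test function. Hence v is the weak derivative of u.


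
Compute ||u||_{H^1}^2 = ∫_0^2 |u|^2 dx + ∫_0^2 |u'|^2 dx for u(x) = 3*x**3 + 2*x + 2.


||u||_{H^1}^2 = 99376/105

The H^1 norm (squared) on an interval (0, L) is
  ||u||_{H^1}^2 = ∫_0^L u(x)^2 dx + ∫_0^L u'(x)^2 dx.
Compute u'(x) = 9*x**2 + 2.
Then u(x)^2 = 9*x**6 + 12*x**4 + 12*x**3 + 4*x**2 + 8*x + 4 and u'(x)^2 = 81*x**4 + 36*x**2 + 4.
Integrate each monomial from 0 to 2 using ∫_0^2 c·x^n dx = c·2^(n+1)/(n+1):
  ∫_0^2 u(x)^2 dx = ∫_0^2 (9*x^6 + 12*x^4 + 12*x^3 + 4*x^2 + 8*x + 4) dx. Term by term:
    ∫_0^2 9*x^6 dx = 1152/7;  ∫_0^2 12*x^4 dx = 384/5;  ∫_0^2 12*x^3 dx = 48;
    ∫_0^2 4*x^2 dx = 32/3;  ∫_0^2 8*x dx = 16;  ∫_0^2 4 dx = 8.
  Sum: 1152/7 + 384/5 + 48 + 32/3 + 16 + 8 = 34024/105.
  ∫_0^2 u'(x)^2 dx = ∫_0^2 (81*x^4 + 36*x^2 + 4) dx. Term by term:
    ∫_0^2 81*x^4 dx = 2592/5;  ∫_0^2 36*x^2 dx = 96;  ∫_0^2 4 dx = 8.
  Sum: 2592/5 + 96 + 8 = 3112/5.
Adding: ||u||_{H^1}^2 = 34024/105 + 3112/5 = 99376/105.


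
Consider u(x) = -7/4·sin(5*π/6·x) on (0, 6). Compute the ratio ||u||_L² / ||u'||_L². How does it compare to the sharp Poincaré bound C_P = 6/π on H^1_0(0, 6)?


||u||_L² / ||u'||_L² = 6/(5*π) < C_P = 6/π.

u(x) = -7/4·sin(5*π/6·x), so u'(x) = -35*π*cos(5*π*x/6)/24.
Writing u(x) = A·sin(kπx/L) with A = -7/4 and k = 5, use ∫_0^L sin²(kπx/L) dx = L/2 and ∫_0^L cos²(kπx/L) dx = L/2.
u² = 49/16·sin²(5*π/6·x) and (u')² = 1225*π^2/576·cos²(5*π/6·x), and each of sin², cos² integrates to L/2 = 3 over (0, 6).
∫_0^6 u² dx = 147/16, so ||u||_L² = 7*sqrt(3)/4.
∫_0^6 (u')² dx = 1225*π^2/192, so ||u'||_L² = 35*sqrt(3)*π/24.
Ratio ||u||_L² / ||u'||_L² = 6/(5*π).
Sharp Poincaré constant on H^1_0(0, 6) is C_P = L/π = 6/π, achieved by sin(π/6·x).
This is the k = 5 harmonic; the ratio L/(kπ) is strictly less than C_P = L/π, consistent with the sharp inequality ||u||_L² ≤ C_P ||u'||_L².


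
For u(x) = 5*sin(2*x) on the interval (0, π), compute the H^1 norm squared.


||u||_{H^1(0,π)}^2 = 125*π/2

u'(x) = 10*cos(2*x).
Expand u² and (u')² and integrate term by term on (0, π), using: for integers n ≥ 1, ∫_0^π sin²(nx) dx = ∫_0^π cos²(nx) dx = π/2; for n ≠ n', ∫_0^π sin(nx)sin(n'x) dx = ∫_0^π cos(nx)cos(n'x) dx = 0; and by product-to-sum, ∫_0^π sin(nx)cos(n'x) dx = ½∫_0^π [sin((n+n')x) + sin((n−n')x)] dx, which is 0 when n+n' is even and 2n/(n²−n'²) when n+n' is odd (it need not vanish on (0, π)).
  u² squared terms: (5)²·∫sin(2x)² dx = 25·π/2 = 25*π/2.
  So ∫_0^π u² dx = 25*π/2.
  (u')² squared terms: (10)²·∫cos(2x)² dx = 100·π/2 = 50*π.
  So ∫_0^π (u')² dx = 50*π.
||u||_{H^1}^2 = (25*π/2) + (50*π) = 125*π/2.


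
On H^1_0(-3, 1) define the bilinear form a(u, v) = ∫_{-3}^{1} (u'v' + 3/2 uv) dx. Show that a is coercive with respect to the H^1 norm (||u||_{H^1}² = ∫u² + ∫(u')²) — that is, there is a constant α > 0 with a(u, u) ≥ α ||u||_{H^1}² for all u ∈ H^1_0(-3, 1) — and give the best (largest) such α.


α = 1

Coercivity of a(·,·) on H^1_0(-3, 1) means a(u, u) ≥ α ||u||_{H^1}² for every u ∈ H^1_0.
The interval has length L = 4, and Poincaré/coercivity depend only on L. Here a(u, u) = ∫(u')² + (3/2)·∫u².
Here c = 3/2 ≥ 1, so a(u,u) = ∫(u')² + c∫u² ≥ ∫(u')² + ∫u² = ||u||_{H^1}², i.e. α = 1 works. No larger α is possible: a(u,u) ≥ α||u||_{H^1}² means (1−α)∫(u')² ≥ (α−c)∫u², and for the modes u_n = sin(nπ(x−x₀)/L) (x₀ the left endpoint) one has ∫u_n²/∫(u_n')² = (L/(nπ))² → 0, so a(u_n,u_n)/||u_n||_{H^1}² → 1. Hence the optimal constant is α = 1.
Therefore α = 1.


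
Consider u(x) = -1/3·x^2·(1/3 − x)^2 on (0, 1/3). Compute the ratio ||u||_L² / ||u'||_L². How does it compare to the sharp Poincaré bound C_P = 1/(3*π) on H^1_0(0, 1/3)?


||u||_L² / ||u'||_L² = sqrt(3)/18 < C_P = 1/(3*π).

u(x) = -1/3·x^2·(1/3 − x)^2, so u'(x) = 2*x*(-18*x^2 + 9*x - 1)/27.
u(x) = -1/3·x^2·(1/3 − x)^2 vanishes at x = 0 and x = 1/3, so u ∈ H^1_0(0, 1/3). Differentiate via the product rule and integrate the resulting polynomials term by term.
  ∫_0^1/3 u² dx = ∫_0^1/3 (x^8/9 - 4*x^7/27 + 2*x^6/27 - 4*x^5/243 + x^4/729) dx. Term by term:
    ∫_0^1/3 x^8/9 dx = 1/1594323;  ∫_0^1/3 -4*x^7/27 dx = -1/354294;  ∫_0^1/3 2*x^6/27 dx = 2/413343;
    ∫_0^1/3 -4*x^5/243 dx = -2/531441;  ∫_0^1/3 x^4/729 dx = 1/885735.
  Sum: 1/1594323 − 1/354294 + 2/413343 − 2/531441 + 1/885735 = 1/111602610.
  ∫_0^1/3 (u')² dx = ∫_0^1/3 (16*x^6/9 - 16*x^5/9 + 52*x^4/81 - 8*x^3/81 + 4*x^2/729) dx. Term by term:
    ∫_0^1/3 16*x^6/9 dx = 16/137781;  ∫_0^1/3 -16*x^5/9 dx = -8/19683;  ∫_0^1/3 52*x^4/81 dx = 52/98415;
    ∫_0^1/3 -8*x^3/81 dx = -2/6561;  ∫_0^1/3 4*x^2/729 dx = 4/59049.
  Sum: 16/137781 − 8/19683 + 52/98415 − 2/6561 + 4/59049 = 2/2066715.
∫_0^1/3 u² dx = 1/111602610, so ||u||_L² = sqrt(210)/153090.
∫_0^1/3 (u')² dx = 2/2066715, so ||u'||_L² = sqrt(70)/8505.
Ratio ||u||_L² / ||u'||_L² = sqrt(3)/18.
Sharp Poincaré constant on H^1_0(0, 1/3) is C_P = L/π = 1/(3*π), achieved by sin(3*π·x).
A polynomial bump cannot attain the sharp Poincaré constant (only the first sine eigenfunction does), so the ratio is strictly less than C_P, consistent with ||u||_L² ≤ C_P ||u'||_L².


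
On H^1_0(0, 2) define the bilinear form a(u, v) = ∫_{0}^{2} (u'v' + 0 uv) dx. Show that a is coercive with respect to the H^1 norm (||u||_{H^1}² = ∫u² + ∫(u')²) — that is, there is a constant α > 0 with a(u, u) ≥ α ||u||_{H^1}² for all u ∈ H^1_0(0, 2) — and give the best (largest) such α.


α = π^2/(4 + π^2)

Coercivity of a(·,·) on H^1_0(0, 2) means a(u, u) ≥ α ||u||_{H^1}² for every u ∈ H^1_0.
The interval has length L = 2, and Poincaré/coercivity depend only on L. Here a(u, u) = ∫(u')² + (0)·∫u².
Here c = 0, so a(u,u) = ∫(u')² alone. The condition a(u,u) ≥ α||u||_{H^1}² reads (1−α)∫(u')² ≥ (α−c)∫u². Any admissible α is ≤ 1 (rapidly oscillating u have ∫u²/∫(u')² → 0), and α = 1 would force 0 ≥ (1−c)∫u², impossible since c < 1; so 1−α > 0. By the sharp Poincaré inequality on H^1_0 of an interval of length L, ∫(u')² ≥ (π/L)²∫u² with equality for the first sine mode sin(π(x−x₀)/L) (x₀ the left endpoint), so the inequality holds for all u iff (1−α)(π/L)² ≥ α − c, i.e. α ≤ ((π/L)² + c)/((π/L)² + 1) = (1 + c(L/π)²)/(1 + (L/π)²). (Direct route, valid since c ≤ 0: Poincaré gives c∫u² ≥ c(L/π)²∫(u')², so a(u,u) ≥ (1 + c(L/π)²)∫(u')², while ||u||_{H^1}² ≤ (1 + (L/π)²)∫(u')²; dividing yields the same α.) With (π/L)² = π^2/4 and c = 0, the largest admissible constant is α = ((π/L)² + c)/((π/L)² + 1).
Simplifying, α = π^2/(4 + π^2).


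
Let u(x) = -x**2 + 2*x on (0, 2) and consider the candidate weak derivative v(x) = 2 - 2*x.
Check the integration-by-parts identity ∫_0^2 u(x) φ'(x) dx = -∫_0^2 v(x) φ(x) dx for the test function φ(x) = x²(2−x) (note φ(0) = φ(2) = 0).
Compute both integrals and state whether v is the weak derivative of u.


LHS = 8/15, RHS = 8/15. Yes, v = u' weakly.

u(x) = -x**2 + 2*x, classical derivative u'(x) = 2 - 2*x.
φ(x) = x²(2−x), so φ'(x) = x*(4 - 3*x).
Note φ(0) = φ(2) = 0, so the boundary term u·φ vanishes.
LHS = ∫_0^2 u(x) φ'(x) dx = ∫_0^2 (3*x^4 - 10*x^3 + 8*x^2) dx. Term by term:
  ∫_0^2 3*x^4 dx = 96/5;  ∫_0^2 -10*x^3 dx = -40;  ∫_0^2 8*x^2 dx = 64/3.
Sum: 96/5 − 40 + 64/3 = 8/15.
So LHS = 8/15.
∫_0^2 v(x) φ(x) dx = ∫_0^2 (2*x^4 - 6*x^3 + 4*x^2) dx. Term by term:
  ∫_0^2 2*x^4 dx = 64/5;  ∫_0^2 -6*x^3 dx = -24;  ∫_0^2 4*x^2 dx = 32/3.
Sum: 64/5 − 24 + 32/3 = -8/15.
So RHS = -∫_0^2 v(x) φ(x) dx = 8/15.
LHS = RHS, so the identity holds for this test φ.
Moreover u is smooth here and v(x) = u'(x) = 2 - 2*x pointwise, so the identity holds for every test function. Hence v is the weak derivative of u.


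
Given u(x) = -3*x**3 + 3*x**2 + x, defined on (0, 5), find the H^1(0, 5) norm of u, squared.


||u||_{H^1}^2 = 3825385/42

The H^1 norm (squared) on an interval (0, L) is
  ||u||_{H^1}^2 = ∫_0^L u(x)^2 dx + ∫_0^L u'(x)^2 dx.
Compute u'(x) = -9*x**2 + 6*x + 1.
Then u(x)^2 = 9*x**6 - 18*x**5 + 3*x**4 + 6*x**3 + x**2 and u'(x)^2 = 81*x**4 - 108*x**3 + 18*x**2 + 12*x + 1.
Integrate each monomial from 0 to 5 using ∫_0^5 c·x^n dx = c·5^(n+1)/(n+1):
  ∫_0^5 u(x)^2 dx = ∫_0^5 (9*x^6 - 18*x^5 + 3*x^4 + 6*x^3 + x^2) dx. Term by term:
    ∫_0^5 9*x^6 dx = 703125/7;  ∫_0^5 -18*x^5 dx = -46875;  ∫_0^5 3*x^4 dx = 1875;
    ∫_0^5 6*x^3 dx = 1875/2;  ∫_0^5 x^2 dx = 125/3.
  Sum: 703125/7 − 46875 + 1875 + 1875/2 + 125/3 = 2369875/42.
  ∫_0^5 u'(x)^2 dx = ∫_0^5 (81*x^4 - 108*x^3 + 18*x^2 + 12*x + 1) dx. Term by term:
    ∫_0^5 81*x^4 dx = 50625;  ∫_0^5 -108*x^3 dx = -16875;  ∫_0^5 18*x^2 dx = 750;
    ∫_0^5 12*x dx = 150;  ∫_0^5 1 dx = 5.
  Sum: 50625 − 16875 + 750 + 150 + 5 = 34655.
Adding: ||u||_{H^1}^2 = 2369875/42 + 34655 = 3825385/42.


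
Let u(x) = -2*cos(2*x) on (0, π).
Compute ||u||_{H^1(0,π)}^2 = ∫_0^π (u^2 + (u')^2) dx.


||u||_{H^1(0,π)}^2 = 10*π

u'(x) = 4*sin(2*x).
Expand u² and (u')² and integrate term by term on (0, π), using: for integers n ≥ 1, ∫_0^π sin²(nx) dx = ∫_0^π cos²(nx) dx = π/2; for n ≠ n', ∫_0^π sin(nx)sin(n'x) dx = ∫_0^π cos(nx)cos(n'x) dx = 0; and by product-to-sum, ∫_0^π sin(nx)cos(n'x) dx = ½∫_0^π [sin((n+n')x) + sin((n−n')x)] dx, which is 0 when n+n' is even and 2n/(n²−n'²) when n+n' is odd (it need not vanish on (0, π)).
  u² squared terms: (-2)²·∫cos(2x)² dx = 4·π/2 = 2*π.
  So ∫_0^π u² dx = 2*π.
  (u')² squared terms: (4)²·∫sin(2x)² dx = 16·π/2 = 8*π.
  So ∫_0^π (u')² dx = 8*π.
||u||_{H^1}^2 = (2*π) + (8*π) = 10*π.


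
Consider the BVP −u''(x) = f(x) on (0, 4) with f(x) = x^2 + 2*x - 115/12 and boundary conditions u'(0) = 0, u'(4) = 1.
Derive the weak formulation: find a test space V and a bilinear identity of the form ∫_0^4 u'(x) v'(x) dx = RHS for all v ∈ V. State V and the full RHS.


V = H^1(0, 4) (v unrestricted at boundary; u is determined up to an additive constant); weak form: ∫_0^4 u'v' dx = ∫_0^4 (x^2 + 2*x - 115/12) v dx + v(4) for all v ∈ V.

Multiply both sides by a test function v and integrate from 0 to 4:
  ∫_0^4 −u''(x) v(x) dx = ∫_0^4 f(x) v(x) dx.
Integrate the LHS by parts once:
  ∫_0^4 −u'' v dx = −[u'(x) v(x)]_0^4 + ∫_0^4 u'(x) v'(x) dx.
Thus ∫_0^4 u'(x) v'(x) dx = ∫_0^4 f(x) v(x) dx + [u'(x) v(x)]_0^4.
Choose V so that boundary terms are either known or forced to vanish.
u has inhomogeneous Neumann u'(0) = 0, u'(4) = 1. [u' v]_0^4 = (1)·v(4) − (0)·v(0) = v(4). Take V = H^1(0, 4); boundary term becomes part of RHS.
Weak formulation: find u (satisfying any essential BC) such that ∫_0^4 u'(x) v'(x) dx = ∫_0^4 f v dx + v(4) for all v ∈ V (Neumann data are natural BCs: they enter the RHS as boundary terms).
Substituting f(x) = x^2 + 2*x - 115/12, the right-hand side is ∫_0^4 (x^2 + 2*x - 115/12) v dx + v(4).
Compatibility check (pure Neumann): taking v ≡ 1 ∈ V gives 0 = ∫_0^4 f dx + (1) − (0), i.e. ∫_0^4 f dx must equal u'(0) − u'(4) = -1. Indeed ∫_0^4 (x^2 + 2*x - 115/12) dx = -1, so the data are compatible. The solution is then unique only up to an additive constant (fix it e.g. by requiring ∫_0^4 u dx = 0).


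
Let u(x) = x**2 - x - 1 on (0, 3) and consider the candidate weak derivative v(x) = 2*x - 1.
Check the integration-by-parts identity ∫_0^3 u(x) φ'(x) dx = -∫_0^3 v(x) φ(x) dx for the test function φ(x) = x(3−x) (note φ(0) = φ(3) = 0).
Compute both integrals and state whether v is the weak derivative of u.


LHS = -9, RHS = -9. Yes, v = u' weakly.

u(x) = x**2 - x - 1, classical derivative u'(x) = 2*x - 1.
φ(x) = x(3−x), so φ'(x) = 3 - 2*x.
Note φ(0) = φ(3) = 0, so the boundary term u·φ vanishes.
LHS = ∫_0^3 u(x) φ'(x) dx = ∫_0^3 (-2*x^3 + 5*x^2 - x - 3) dx. Term by term:
  ∫_0^3 -2*x^3 dx = -81/2;  ∫_0^3 5*x^2 dx = 45;  ∫_0^3 -x dx = -9/2;
  ∫_0^3 -3 dx = -9.
Sum: -81/2 + 45 − 9/2 − 9 = -9.
So LHS = -9.
∫_0^3 v(x) φ(x) dx = ∫_0^3 (-2*x^3 + 7*x^2 - 3*x) dx. Term by term:
  ∫_0^3 -2*x^3 dx = -81/2;  ∫_0^3 7*x^2 dx = 63;  ∫_0^3 -3*x dx = -27/2.
Sum: -81/2 + 63 − 27/2 = 9.
So RHS = -∫_0^3 v(x) φ(x) dx = -9.
LHS = RHS, so the identity holds for this test φ.
Moreover u is smooth here and v(x) = u'(x) = 2*x - 1 pointwise, so the identity holds for every test function. Hence v is the weak derivative of u.


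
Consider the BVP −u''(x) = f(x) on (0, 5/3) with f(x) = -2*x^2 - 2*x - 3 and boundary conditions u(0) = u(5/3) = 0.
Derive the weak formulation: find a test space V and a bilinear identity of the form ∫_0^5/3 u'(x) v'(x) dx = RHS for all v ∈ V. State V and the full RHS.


V = H^1_0(0, 5/3) (so v(0) = v(5/3) = 0); weak form: ∫_0^5/3 u'v' dx = ∫_0^5/3 (-2*x^2 - 2*x - 3) v dx for all v ∈ V.

Multiply both sides by a test function v and integrate from 0 to 5/3:
  ∫_0^5/3 −u''(x) v(x) dx = ∫_0^5/3 f(x) v(x) dx.
Integrate the LHS by parts once:
  ∫_0^5/3 −u'' v dx = −[u'(x) v(x)]_0^5/3 + ∫_0^5/3 u'(x) v'(x) dx.
Thus ∫_0^5/3 u'(x) v'(x) dx = ∫_0^5/3 f(x) v(x) dx + [u'(x) v(x)]_0^5/3.
Choose V so that boundary terms are either known or forced to vanish.
u is Dirichlet: u(0) = u(5/3) = 0. Let V = H^1_0(0, 5/3); then v(0) = v(5/3) = 0, and [u' v]_0^5/3 = 0.
Weak formulation: find u (satisfying any essential BC) such that ∫_0^5/3 u'(x) v'(x) dx = ∫_0^5/3 f v dx for all v ∈ V.
Substituting f(x) = -2*x^2 - 2*x - 3, the right-hand side is ∫_0^5/3 (-2*x^2 - 2*x - 3) v dx.


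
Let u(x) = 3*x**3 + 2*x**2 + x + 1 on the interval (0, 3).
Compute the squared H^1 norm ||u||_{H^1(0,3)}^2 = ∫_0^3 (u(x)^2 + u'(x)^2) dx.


||u||_{H^1}^2 = 752847/70

The H^1 norm (squared) on an interval (0, L) is
  ||u||_{H^1}^2 = ∫_0^L u(x)^2 dx + ∫_0^L u'(x)^2 dx.
Compute u'(x) = 9*x**2 + 4*x + 1.
Then u(x)^2 = 9*x**6 + 12*x**5 + 10*x**4 + 10*x**3 + 5*x**2 + 2*x + 1 and u'(x)^2 = 81*x**4 + 72*x**3 + 34*x**2 + 8*x + 1.
Integrate each monomial from 0 to 3 using ∫_0^3 c·x^n dx = c·3^(n+1)/(n+1):
  ∫_0^3 u(x)^2 dx = ∫_0^3 (9*x^6 + 12*x^5 + 10*x^4 + 10*x^3 + 5*x^2 + 2*x + 1) dx. Term by term:
    ∫_0^3 9*x^6 dx = 19683/7;  ∫_0^3 12*x^5 dx = 1458;  ∫_0^3 10*x^4 dx = 486;
    ∫_0^3 10*x^3 dx = 405/2;  ∫_0^3 5*x^2 dx = 45;  ∫_0^3 2*x dx = 9;
    ∫_0^3 1 dx = 3.
  Sum: 19683/7 + 1458 + 486 + 405/2 + 45 + 9 + 3 = 70215/14.
  ∫_0^3 u'(x)^2 dx = ∫_0^3 (81*x^4 + 72*x^3 + 34*x^2 + 8*x + 1) dx. Term by term:
    ∫_0^3 81*x^4 dx = 19683/5;  ∫_0^3 72*x^3 dx = 1458;  ∫_0^3 34*x^2 dx = 306;
    ∫_0^3 8*x dx = 36;  ∫_0^3 1 dx = 3.
  Sum: 19683/5 + 1458 + 306 + 36 + 3 = 28698/5.
Adding: ||u||_{H^1}^2 = 70215/14 + 28698/5 = 752847/70.


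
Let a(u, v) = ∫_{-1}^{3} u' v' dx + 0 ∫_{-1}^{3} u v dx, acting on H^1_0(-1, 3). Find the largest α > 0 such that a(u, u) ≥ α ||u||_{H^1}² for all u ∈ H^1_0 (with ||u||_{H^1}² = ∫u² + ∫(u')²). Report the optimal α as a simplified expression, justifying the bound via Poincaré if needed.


α = π^2/(π^2 + 16)

Coercivity of a(·,·) on H^1_0(-1, 3) means a(u, u) ≥ α ||u||_{H^1}² for every u ∈ H^1_0.
The interval has length L = 4, and Poincaré/coercivity depend only on L. Here a(u, u) = ∫(u')² + (0)·∫u².
Here c = 0, so a(u,u) = ∫(u')² alone. The condition a(u,u) ≥ α||u||_{H^1}² reads (1−α)∫(u')² ≥ (α−c)∫u². Any admissible α is ≤ 1 (rapidly oscillating u have ∫u²/∫(u')² → 0), and α = 1 would force 0 ≥ (1−c)∫u², impossible since c < 1; so 1−α > 0. By the sharp Poincaré inequality on H^1_0 of an interval of length L, ∫(u')² ≥ (π/L)²∫u² with equality for the first sine mode sin(π(x−x₀)/L) (x₀ the left endpoint), so the inequality holds for all u iff (1−α)(π/L)² ≥ α − c, i.e. α ≤ ((π/L)² + c)/((π/L)² + 1) = (1 + c(L/π)²)/(1 + (L/π)²). (Direct route, valid since c ≤ 0: Poincaré gives c∫u² ≥ c(L/π)²∫(u')², so a(u,u) ≥ (1 + c(L/π)²)∫(u')², while ||u||_{H^1}² ≤ (1 + (L/π)²)∫(u')²; dividing yields the same α.) With (π/L)² = π^2/16 and c = 0, the largest admissible constant is α = ((π/L)² + c)/((π/L)² + 1).
Simplifying, α = π^2/(π^2 + 16).


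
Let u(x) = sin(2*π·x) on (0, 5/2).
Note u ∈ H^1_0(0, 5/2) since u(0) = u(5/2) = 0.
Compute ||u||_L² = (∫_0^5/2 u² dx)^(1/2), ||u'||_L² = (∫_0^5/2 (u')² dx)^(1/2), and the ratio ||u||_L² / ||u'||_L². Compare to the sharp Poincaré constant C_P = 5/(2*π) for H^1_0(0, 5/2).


||u||_L² / ||u'||_L² = 1/(2*π) < C_P = 5/(2*π).

u(x) = sin(2*π·x), so u'(x) = 2*π*cos(2*π*x).
Writing u(x) = A·sin(kπx/L) with A = 1 and k = 5, use ∫_0^L sin²(kπx/L) dx = L/2 and ∫_0^L cos²(kπx/L) dx = L/2.
u² = 1·sin²(2*π·x) and (u')² = 4*π^2·cos²(2*π·x), and each of sin², cos² integrates to L/2 = 5/4 over (0, 5/2).
∫_0^5/2 u² dx = 5/4, so ||u||_L² = sqrt(5)/2.
∫_0^5/2 (u')² dx = 5*π^2, so ||u'||_L² = sqrt(5)*π.
Ratio ||u||_L² / ||u'||_L² = 1/(2*π).
Sharp Poincaré constant on H^1_0(0, 5/2) is C_P = L/π = 5/(2*π), achieved by sin(2*π/5·x).
This is the k = 5 harmonic; the ratio L/(kπ) is strictly less than C_P = L/π, consistent with the sharp inequality ||u||_L² ≤ C_P ||u'||_L².


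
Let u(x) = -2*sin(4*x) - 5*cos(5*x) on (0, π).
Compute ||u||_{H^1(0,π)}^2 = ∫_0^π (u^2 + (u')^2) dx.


||u||_{H^1(0,π)}^2 = -4160/9 + 359*π

u'(x) = 25*sin(5*x) - 8*cos(4*x).
Expand u² and (u')² and integrate term by term on (0, π), using: for integers n ≥ 1, ∫_0^π sin²(nx) dx = ∫_0^π cos²(nx) dx = π/2; for n ≠ n', ∫_0^π sin(nx)sin(n'x) dx = ∫_0^π cos(nx)cos(n'x) dx = 0; and by product-to-sum, ∫_0^π sin(nx)cos(n'x) dx = ½∫_0^π [sin((n+n')x) + sin((n−n')x)] dx, which is 0 when n+n' is even and 2n/(n²−n'²) when n+n' is odd (it need not vanish on (0, π)).
  u² squared terms: (-5)²·∫cos(5x)² dx = 25·π/2 = 25*π/2;  (-2)²·∫sin(4x)² dx = 4·π/2 = 2*π.
  u² cross terms: 2·(-5)·(-2)·∫cos(5x)·sin(4x) dx = 20·(-8/9) = -160/9.
  So ∫_0^π u² dx = 25*π/2 + 2*π − 160/9 = -160/9 + 29*π/2.
  (u')² squared terms: (-8)²·∫cos(4x)² dx = 64·π/2 = 32*π;  (25)²·∫sin(5x)² dx = 625·π/2 = 625*π/2.
  (u')² cross terms: 2·(-8)·(25)·∫cos(4x)·sin(5x) dx = -400·(10/9) = -4000/9.
  So ∫_0^π (u')² dx = 32*π + 625*π/2 − 4000/9 = -4000/9 + 689*π/2.
||u||_{H^1}^2 = (-160/9 + 29*π/2) + (-4000/9 + 689*π/2) = -4160/9 + 359*π.


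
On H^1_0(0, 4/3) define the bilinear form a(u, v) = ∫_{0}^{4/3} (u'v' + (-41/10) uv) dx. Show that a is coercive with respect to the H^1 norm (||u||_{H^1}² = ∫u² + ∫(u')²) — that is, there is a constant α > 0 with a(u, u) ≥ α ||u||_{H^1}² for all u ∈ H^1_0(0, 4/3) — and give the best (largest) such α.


α = (-328 + 45*π^2)/(5*(16 + 9*π^2))

Coercivity of a(·,·) on H^1_0(0, 4/3) means a(u, u) ≥ α ||u||_{H^1}² for every u ∈ H^1_0.
The interval has length L = 4/3, and Poincaré/coercivity depend only on L. Here a(u, u) = ∫(u')² + (-41/10)·∫u².
Here c = -41/10 < 0 with |c| < (π/L)² = 9*π^2/16, so coercivity still holds. The condition a(u,u) ≥ α||u||_{H^1}² reads (1−α)∫(u')² ≥ (α−c)∫u². Any admissible α is ≤ 1 (rapidly oscillating u have ∫u²/∫(u')² → 0), and α = 1 would force 0 ≥ (1−c)∫u², impossible since c < 1; so 1−α > 0. By the sharp Poincaré inequality on H^1_0 of an interval of length L, ∫(u')² ≥ (π/L)²∫u² with equality for the first sine mode sin(π(x−x₀)/L) (x₀ the left endpoint), so the inequality holds for all u iff (1−α)(π/L)² ≥ α − c, i.e. α ≤ ((π/L)² + c)/((π/L)² + 1) = (1 + c(L/π)²)/(1 + (L/π)²). (Direct route, valid since c ≤ 0: Poincaré gives c∫u² ≥ c(L/π)²∫(u')², so a(u,u) ≥ (1 + c(L/π)²)∫(u')², while ||u||_{H^1}² ≤ (1 + (L/π)²)∫(u')²; dividing yields the same α.) With (π/L)² = 9*π^2/16 and c = -41/10, the largest admissible constant is α = ((π/L)² + c)/((π/L)² + 1).
Simplifying, α = (-328 + 45*π^2)/(5*(16 + 9*π^2)).
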